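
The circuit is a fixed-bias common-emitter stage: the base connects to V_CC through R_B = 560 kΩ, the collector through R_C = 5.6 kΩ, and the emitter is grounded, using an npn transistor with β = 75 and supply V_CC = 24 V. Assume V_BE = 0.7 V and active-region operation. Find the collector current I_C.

Base loop: V_CC = I_B·R_B + V_BE, so I_B = (24 − 0.7)/560 kΩ = 0.0416 mA.
In the active region I_C = β·I_B = 75 × 0.0416 = 3.12 mA.
Collector loop: V_CE = V_CC − I_C·R_C = 24 − 3.12×5.6 = 6.53 V.
Since V_CE = 6.53 V > V_CE(sat) ≈ 0.2 V, the transistor is in the active region as assumed.

I_C ≈ 3.1 mA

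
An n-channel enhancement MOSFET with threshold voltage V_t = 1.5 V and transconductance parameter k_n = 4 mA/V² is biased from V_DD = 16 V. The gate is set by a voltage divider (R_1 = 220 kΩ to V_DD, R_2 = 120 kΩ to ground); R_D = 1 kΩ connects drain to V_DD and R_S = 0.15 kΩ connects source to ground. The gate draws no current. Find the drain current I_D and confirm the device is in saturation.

I_D ≈ 12 mA

V_G = V_DD·R_2/(R_1+R_2) = 16×120/340 = 5.65 V.
Assume saturation: I_D = (k_n/2)(V_GS − V_t)² with V_GS = V_G − I_D·R_S = 5.65 − 0.15·I_D.
Substituting gives 0.045·I_D² − 3.49·I_D + 34.4 = 0, with roots I_D = 11.6 or 65.9 mA.
The root I_D = 65.9 mA gives V_GS = -4.24 V ≤ V_t, so take I_D = 11.6 mA.
Then V_GS = 3.91 V and V_DS = V_DD − I_D(R_D+R_S) = 16 − 11.6×1.15 = 2.67 V.
Saturation requires V_DS ≥ V_GS − V_t = 2.41 V; 2.67 ≥ 2.41 ✓.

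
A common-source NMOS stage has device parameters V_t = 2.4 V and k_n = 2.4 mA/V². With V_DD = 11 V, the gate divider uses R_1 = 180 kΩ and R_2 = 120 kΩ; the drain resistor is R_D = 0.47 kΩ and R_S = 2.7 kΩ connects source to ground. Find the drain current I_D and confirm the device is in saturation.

I_D ≈ 0.5 mA

V_G = V_DD·R_2/(R_1+R_2) = 11×120/300 = 4.4 V.
Assume saturation: I_D = (k_n/2)(V_GS − V_t)² with V_GS = V_G − I_D·R_S = 4.4 − 2.7·I_D.
Substituting gives 8.75·I_D² − 14·I_D + 4.8 = 0, with roots I_D = 0.501 or 1.09 mA.
The root I_D = 1.09 mA gives V_GS = 1.44 V ≤ V_t, so take I_D = 0.501 mA.
Then V_GS = 3.05 V and V_DS = V_DD − I_D(R_D+R_S) = 11 − 0.501×3.17 = 9.41 V.
Saturation requires V_DS ≥ V_GS − V_t = 0.646 V; 9.41 ≥ 0.646 ✓.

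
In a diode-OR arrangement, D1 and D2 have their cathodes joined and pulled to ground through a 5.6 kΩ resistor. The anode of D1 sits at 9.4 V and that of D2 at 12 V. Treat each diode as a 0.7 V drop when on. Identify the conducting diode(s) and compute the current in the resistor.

Only D2 conducts; I_R ≈ 2 mA

Assume both conduct. Then node N would need to be at both 9.4−0.7 = 8.7 V and 12−0.7 = 11.3 V, which is impossible.
Assume only D2 conducts: V_N = 12 − 0.7 = 11.3 V, so I_R = 11.3/5.6 = 2.02 mA.
Check D1: its anode-to-cathode voltage is 9.4 − 11.3 = -1.9 V < 0.7 V, so it is off. The assumption is consistent.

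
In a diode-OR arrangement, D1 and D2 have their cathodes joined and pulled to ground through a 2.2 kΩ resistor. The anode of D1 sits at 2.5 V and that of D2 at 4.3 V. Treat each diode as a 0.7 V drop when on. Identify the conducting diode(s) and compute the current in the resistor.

Only D2 conducts; I_R ≈ 1.6 mA

Assume both conduct. Then node N would need to be at both 2.5−0.7 = 1.8 V and 4.3−0.7 = 3.6 V, which is impossible.
Assume only D2 conducts: V_N = 4.3 − 0.7 = 3.6 V, so I_R = 3.6/2.2 = 1.64 mA.
Check D1: its anode-to-cathode voltage is 2.5 − 3.6 = -1.1 V < 0.7 V, so it is off. The assumption is consistent.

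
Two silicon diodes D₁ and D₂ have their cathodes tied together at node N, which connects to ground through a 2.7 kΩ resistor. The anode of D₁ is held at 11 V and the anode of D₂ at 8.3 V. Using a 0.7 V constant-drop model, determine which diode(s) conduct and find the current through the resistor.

Only D₁ conducts; I_R ≈ 3.8 mA

Assume both conduct. Then node N would need to be at both 11−0.7 = 10.3 V and 8.3−0.7 = 7.6 V, which is impossible.
Assume only D₁ conducts: V_N = 11 − 0.7 = 10.3 V, so I_R = 10.3/2.7 = 3.81 mA.
Check D₂: its anode-to-cathode voltage is 8.3 − 10.3 = -2 V < 0.7 V, so it is off. The assumption is consistent.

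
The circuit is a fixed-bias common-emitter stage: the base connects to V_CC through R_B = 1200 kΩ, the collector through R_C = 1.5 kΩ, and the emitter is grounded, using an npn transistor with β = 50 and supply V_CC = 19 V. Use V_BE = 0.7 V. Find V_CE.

Base loop: V_CC = I_B·R_B + V_BE, so I_B = (19 − 0.7)/1200 kΩ = 0.0153 mA.
In the active region I_C = β·I_B = 50 × 0.0153 = 0.763 mA.
Collector loop: V_CE = V_CC − I_C·R_C = 19 − 0.763×1.5 = 17.9 V.
Since V_CE = 17.9 V > V_CE(sat) ≈ 0.2 V, the transistor is in the active region as assumed.

V_CE ≈ 18 V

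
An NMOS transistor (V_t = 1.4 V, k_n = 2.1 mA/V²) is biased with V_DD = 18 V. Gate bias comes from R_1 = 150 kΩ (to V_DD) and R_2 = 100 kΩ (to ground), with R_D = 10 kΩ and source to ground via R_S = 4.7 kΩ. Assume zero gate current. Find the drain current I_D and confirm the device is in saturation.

V_G = V_DD·R_2/(R_1+R_2) = 18×100/250 = 7.2 V.
Assume saturation: I_D = (k_n/2)(V_GS − V_t)² with V_GS = V_G − I_D·R_S = 7.2 − 4.7·I_D.
Substituting gives 23.2·I_D² − 58.2·I_D + 35.3 = 0, with roots I_D = 1.02 or 1.49 mA.
The root I_D = 1.49 mA gives V_GS = 0.21 V ≤ V_t, so take I_D = 1.02 mA.
Then V_GS = 2.39 V and V_DS = V_DD − I_D(R_D+R_S) = 18 − 1.02×14.7 = 2.95 V.
Saturation requires V_DS ≥ V_GS − V_t = 0.988 V; 2.95 ≥ 0.988 ✓.

I_D ≈ 1 mA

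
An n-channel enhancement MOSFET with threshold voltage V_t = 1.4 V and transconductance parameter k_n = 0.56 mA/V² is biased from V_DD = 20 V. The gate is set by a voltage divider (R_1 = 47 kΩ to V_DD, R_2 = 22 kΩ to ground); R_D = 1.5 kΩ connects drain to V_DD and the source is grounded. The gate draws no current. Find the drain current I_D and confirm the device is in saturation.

V_G = V_DD·R_2/(R_1+R_2) = 20×22/69 = 6.38 V. With the source grounded, V_GS = V_G = 6.38 V.
Assume saturation: I_D = (k_n/2)(V_GS − V_t)² = (0.56/2)×(6.38 − 1.4)² = 0.28×4.98² = 6.94 mA.
V_DS = V_DD − I_D·R_D = 20 − 6.94×1.5 = 9.6 V.
Saturation requires V_DS ≥ V_GS − V_t = 4.98 V; 9.6 ≥ 4.98 ✓.

I_D ≈ 6.9 mA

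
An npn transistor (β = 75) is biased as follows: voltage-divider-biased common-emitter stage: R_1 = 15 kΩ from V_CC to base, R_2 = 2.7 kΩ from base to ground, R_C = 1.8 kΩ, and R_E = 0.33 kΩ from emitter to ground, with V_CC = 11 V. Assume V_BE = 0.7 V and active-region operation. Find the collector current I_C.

I_C ≈ 2.7 mA

Thevenize the base divider: V_Th = V_CC·R_2/(R_1+R_2) = 11×2.7/17.7 = 1.68 V, R_Th = R_1‖R_2 = 2.29 kΩ.
Base-emitter loop: V_Th = I_B·R_Th + V_BE + (β+1)I_B·R_E, so I_B = (1.68 − 0.7) / (2.29 + 76×0.33) = 0.0357 mA.
I_C = β·I_B = 75×0.0357 = 2.68 mA, and I_E = (β+1)I_B = 2.72 mA.
V_CE = V_CC − I_C·R_C − I_E·R_E = 11 − 2.68×1.8 − 2.72×0.33 = 5.28 V.
V_CE = 5.28 V > 0.2 V confirms active-region operation.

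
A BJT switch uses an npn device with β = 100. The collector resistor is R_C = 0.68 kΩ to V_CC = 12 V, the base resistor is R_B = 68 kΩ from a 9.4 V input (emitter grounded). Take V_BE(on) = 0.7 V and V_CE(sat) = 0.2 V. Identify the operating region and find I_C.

Assume active. Base-emitter loop: I_B = (V_BB − V_BE)/R_B = (9.4 − 0.7)/68 = 0.128 mA.
I_C = β·I_B = 100×0.128 = 12.8 mA.
V_CE = V_CC − I_C·R_C = 12 − 12.8×0.68 = 3.3 V > V_CE(sat), so the active-region assumption holds.

active; I_C ≈ 13 mA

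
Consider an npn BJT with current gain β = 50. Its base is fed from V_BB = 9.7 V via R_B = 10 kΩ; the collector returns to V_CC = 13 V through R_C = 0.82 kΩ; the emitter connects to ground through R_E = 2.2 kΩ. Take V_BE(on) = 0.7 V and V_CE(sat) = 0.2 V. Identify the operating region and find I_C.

Assume active. Base-emitter loop: I_B = (V_BB − V_BE)/(R_B + (β+1)R_E) = (9.7 − 0.7)/(10 + 51×2.2) = 0.0736 mA.
I_C = β·I_B = 50×0.0736 = 3.68 mA.
V_CE = V_CC − I_C·R_C − I_E·R_E = 13 − 3.68×0.82 − 3.76×2.2 = 1.72 V > V_CE(sat), so the active-region assumption holds.

active; I_C ≈ 3.7 mA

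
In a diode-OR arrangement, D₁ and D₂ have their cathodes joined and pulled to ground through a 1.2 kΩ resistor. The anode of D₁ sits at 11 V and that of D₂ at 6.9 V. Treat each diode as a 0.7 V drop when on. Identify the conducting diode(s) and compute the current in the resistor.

Assume both conduct. Then node N would need to be at both 11−0.7 = 10.3 V and 6.9−0.7 = 6.2 V, which is impossible.
Assume only D₁ conducts: V_N = 11 − 0.7 = 10.3 V, so I_R = 10.3/1.2 = 8.58 mA.
Check D₂: its anode-to-cathode voltage is 6.9 − 10.3 = -3.4 V < 0.7 V, so it is off. The assumption is consistent.

Only D₁ conducts; I_R ≈ 8.6 mA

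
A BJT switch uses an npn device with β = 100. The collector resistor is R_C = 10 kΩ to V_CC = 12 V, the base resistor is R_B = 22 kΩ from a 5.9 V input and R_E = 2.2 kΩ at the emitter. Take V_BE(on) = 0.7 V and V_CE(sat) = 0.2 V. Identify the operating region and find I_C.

Assume active: I_B = (5.9 − 0.7)/(22 + 101×2.2) = 0.0213 mA, I_C = β·I_B = 2.13 mA.
Then V_CE = 12 − 2.13×10 − 2.15×2.2 = -14 V < 0.2 V — the active assumption fails.
Re-solve with V_CE = 0.2 V. KCL at the emitter: V_E/R_E = (V_BB−0.7−V_E)/R_B + (V_CC−0.2−V_E)/R_C, giving V_E = 2.36 V.
I_C = (V_CC − 0.2 − V_E)/R_C = (11.8 − 2.36)/10 = 0.944 mA.
Check: I_B = (5.2 − 2.36)/22 = 0.129 mA, and β·I_B = 12.9 mA > I_C, confirming saturation.

saturation; I_C ≈ 0.94 mA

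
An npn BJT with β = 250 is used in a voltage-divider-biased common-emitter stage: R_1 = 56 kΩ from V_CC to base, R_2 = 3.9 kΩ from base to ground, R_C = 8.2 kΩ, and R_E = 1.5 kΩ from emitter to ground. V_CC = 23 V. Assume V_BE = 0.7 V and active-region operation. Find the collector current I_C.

Thevenize the base divider: V_Th = V_CC·R_2/(R_1+R_2) = 23×3.9/59.9 = 1.5 V, R_Th = R_1‖R_2 = 3.65 kΩ.
Base-emitter loop: V_Th = I_B·R_Th + V_BE + (β+1)I_B·R_E, so I_B = (1.5 − 0.7) / (3.65 + 251×1.5) = 0.0021 mA.
I_C = β·I_B = 250×0.0021 = 0.524 mA, and I_E = (β+1)I_B = 0.527 mA.
V_CE = V_CC − I_C·R_C − I_E·R_E = 23 − 0.524×8.2 − 0.527×1.5 = 17.9 V.
V_CE = 17.9 V > 0.2 V confirms active-region operation.

I_C ≈ 0.52 mA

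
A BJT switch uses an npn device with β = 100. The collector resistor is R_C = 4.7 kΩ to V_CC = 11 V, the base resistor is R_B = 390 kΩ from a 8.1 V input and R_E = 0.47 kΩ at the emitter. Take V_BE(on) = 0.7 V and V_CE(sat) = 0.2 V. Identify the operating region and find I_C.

Assume active. Base-emitter loop: I_B = (V_BB − V_BE)/(R_B + (β+1)R_E) = (8.1 − 0.7)/(390 + 101×0.47) = 0.0169 mA.
I_C = β·I_B = 100×0.0169 = 1.69 mA.
V_CE = V_CC − I_C·R_C − I_E·R_E = 11 − 1.69×4.7 − 1.71×0.47 = 2.25 V > V_CE(sat), so the active-region assumption holds.

active; I_C ≈ 1.7 mA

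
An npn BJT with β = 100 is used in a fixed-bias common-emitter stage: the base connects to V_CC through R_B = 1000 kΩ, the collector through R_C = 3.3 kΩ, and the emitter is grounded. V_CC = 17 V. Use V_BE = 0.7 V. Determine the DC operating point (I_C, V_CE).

I_C ≈ 1.6 mA, V_CE ≈ 12 V

Base loop: V_CC = I_B·R_B + V_BE, so I_B = (17 − 0.7)/1000 kΩ = 0.0163 mA.
In the active region I_C = β·I_B = 100 × 0.0163 = 1.63 mA.
Collector loop: V_CE = V_CC − I_C·R_C = 17 − 1.63×3.3 = 11.6 V.
Since V_CE = 11.6 V > V_CE(sat) ≈ 0.2 V, the transistor is in the active region as assumed.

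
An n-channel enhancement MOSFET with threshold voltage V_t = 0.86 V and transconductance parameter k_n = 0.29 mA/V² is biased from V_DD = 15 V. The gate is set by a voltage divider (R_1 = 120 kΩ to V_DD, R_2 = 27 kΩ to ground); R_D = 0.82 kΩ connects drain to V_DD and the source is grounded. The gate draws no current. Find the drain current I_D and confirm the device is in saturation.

V_G = V_DD·R_2/(R_1+R_2) = 15×27/147 = 2.76 V. With the source grounded, V_GS = V_G = 2.76 V.
Assume saturation: I_D = (k_n/2)(V_GS − V_t)² = (0.29/2)×(2.76 − 0.86)² = 0.145×1.9² = 0.521 mA.
V_DS = V_DD − I_D·R_D = 15 − 0.521×0.82 = 14.6 V.
Saturation requires V_DS ≥ V_GS − V_t = 1.9 V; 14.6 ≥ 1.9 ✓.

I_D ≈ 0.52 mA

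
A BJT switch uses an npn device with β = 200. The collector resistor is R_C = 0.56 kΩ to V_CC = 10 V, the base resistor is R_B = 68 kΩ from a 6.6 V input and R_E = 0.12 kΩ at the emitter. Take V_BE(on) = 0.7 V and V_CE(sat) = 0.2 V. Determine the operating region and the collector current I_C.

Assume active. Base-emitter loop: I_B = (V_BB − V_BE)/(R_B + (β+1)R_E) = (6.6 − 0.7)/(68 + 201×0.12) = 0.064 mA.
I_C = β·I_B = 200×0.064 = 12.8 mA.
V_CE = V_CC − I_C·R_C − I_E·R_E = 10 − 12.8×0.56 − 12.9×0.12 = 1.28 V > V_CE(sat), so the active-region assumption holds.

active; I_C ≈ 13 mA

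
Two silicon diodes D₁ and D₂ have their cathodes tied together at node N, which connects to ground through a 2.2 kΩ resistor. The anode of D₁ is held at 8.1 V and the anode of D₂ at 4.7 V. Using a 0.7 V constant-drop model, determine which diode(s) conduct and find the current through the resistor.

Assume both conduct. Then node N would need to be at both 8.1−0.7 = 7.4 V and 4.7−0.7 = 4 V, which is impossible.
Assume only D₁ conducts: V_N = 8.1 − 0.7 = 7.4 V, so I_R = 7.4/2.2 = 3.36 mA.
Check D₂: its anode-to-cathode voltage is 4.7 − 7.4 = -2.7 V < 0.7 V, so it is off. The assumption is consistent.

Only D₁ conducts; I_R ≈ 3.4 mA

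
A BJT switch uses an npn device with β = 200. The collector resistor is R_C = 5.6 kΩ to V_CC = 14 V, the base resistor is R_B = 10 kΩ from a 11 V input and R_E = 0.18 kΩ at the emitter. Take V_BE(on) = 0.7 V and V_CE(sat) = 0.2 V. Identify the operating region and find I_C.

Assume active: I_B = (11 − 0.7)/(10 + 201×0.18) = 0.223 mA, I_C = β·I_B = 44.6 mA.
Then V_CE = 14 − 44.6×5.6 − 44.8×0.18 = -244 V < 0.2 V — the active assumption fails.
Re-solve with V_CE = 0.2 V. KCL at the emitter: V_E/R_E = (V_BB−0.7−V_E)/R_B + (V_CC−0.2−V_E)/R_C, giving V_E = 0.599 V.
I_C = (V_CC − 0.2 − V_E)/R_C = (13.8 − 0.599)/5.6 = 2.36 mA.
Check: I_B = (10.3 − 0.599)/10 = 0.97 mA, and β·I_B = 194 mA > I_C, confirming saturation.

saturation; I_C ≈ 2.4 mA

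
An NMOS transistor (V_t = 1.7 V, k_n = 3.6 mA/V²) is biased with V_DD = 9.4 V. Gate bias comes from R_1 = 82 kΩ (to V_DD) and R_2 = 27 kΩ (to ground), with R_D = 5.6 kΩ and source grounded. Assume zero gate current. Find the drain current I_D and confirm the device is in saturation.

I_D ≈ 0.71 mA

V_G = V_DD·R_2/(R_1+R_2) = 9.4×27/109 = 2.33 V. With the source grounded, V_GS = V_G = 2.33 V.
Assume saturation: I_D = (k_n/2)(V_GS − V_t)² = (3.6/2)×(2.33 − 1.7)² = 1.8×0.628² = 0.711 mA.
V_DS = V_DD − I_D·R_D = 9.4 − 0.711×5.6 = 5.42 V.
Saturation requires V_DS ≥ V_GS − V_t = 0.628 V; 5.42 ≥ 0.628 ✓.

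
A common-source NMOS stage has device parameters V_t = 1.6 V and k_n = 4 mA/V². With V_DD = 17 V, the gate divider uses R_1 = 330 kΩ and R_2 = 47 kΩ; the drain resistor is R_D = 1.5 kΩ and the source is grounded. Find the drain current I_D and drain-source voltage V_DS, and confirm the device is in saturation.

I_D ≈ 0.54 mA, V_DS ≈ 16 V

V_G = V_DD·R_2/(R_1+R_2) = 17×47/377 = 2.12 V. With the source grounded, V_GS = V_G = 2.12 V.
Assume saturation: I_D = (k_n/2)(V_GS − V_t)² = (4/2)×(2.12 − 1.6)² = 2×0.519² = 0.539 mA.
V_DS = V_DD − I_D·R_D = 17 − 0.539×1.5 = 16.2 V.
Saturation requires V_DS ≥ V_GS − V_t = 0.519 V; 16.2 ≥ 0.519 ✓.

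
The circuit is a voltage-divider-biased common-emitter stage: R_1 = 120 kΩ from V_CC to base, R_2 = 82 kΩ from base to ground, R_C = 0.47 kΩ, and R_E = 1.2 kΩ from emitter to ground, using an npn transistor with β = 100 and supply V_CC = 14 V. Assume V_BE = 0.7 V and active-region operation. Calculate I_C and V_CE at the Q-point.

I_C ≈ 2.9 mA, V_CE ≈ 9.1 V

Thevenize the base divider: V_Th = V_CC·R_2/(R_1+R_2) = 14×82/202 = 5.68 V, R_Th = R_1‖R_2 = 48.7 kΩ.
Base-emitter loop: V_Th = I_B·R_Th + V_BE + (β+1)I_B·R_E, so I_B = (5.68 − 0.7) / (48.7 + 101×1.2) = 0.0293 mA.
I_C = β·I_B = 100×0.0293 = 2.93 mA, and I_E = (β+1)I_B = 2.96 mA.
V_CE = V_CC − I_C·R_C − I_E·R_E = 14 − 2.93×0.47 − 2.96×1.2 = 9.07 V.
V_CE = 9.07 V > 0.2 V confirms active-region operation.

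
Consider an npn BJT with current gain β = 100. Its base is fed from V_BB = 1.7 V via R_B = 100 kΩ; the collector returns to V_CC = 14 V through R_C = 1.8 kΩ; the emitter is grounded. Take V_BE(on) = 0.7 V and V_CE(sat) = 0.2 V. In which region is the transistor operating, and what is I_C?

active; I_C ≈ 1 mA

Assume active. Base-emitter loop: I_B = (V_BB − V_BE)/R_B = (1.7 − 0.7)/100 = 0.01 mA.
I_C = β·I_B = 100×0.01 = 1 mA.
V_CE = V_CC − I_C·R_C = 14 − 1×1.8 = 12.2 V > V_CE(sat), so the active-region assumption holds.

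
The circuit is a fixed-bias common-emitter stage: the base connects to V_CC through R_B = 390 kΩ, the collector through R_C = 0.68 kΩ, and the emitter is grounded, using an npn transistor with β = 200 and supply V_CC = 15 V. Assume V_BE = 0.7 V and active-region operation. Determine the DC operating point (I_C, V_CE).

Base loop: V_CC = I_B·R_B + V_BE, so I_B = (15 − 0.7)/390 kΩ = 0.0367 mA.
In the active region I_C = β·I_B = 200 × 0.0367 = 7.33 mA.
Collector loop: V_CE = V_CC − I_C·R_C = 15 − 7.33×0.68 = 10 V.
Since V_CE = 10 V > V_CE(sat) ≈ 0.2 V, the transistor is in the active region as assumed.

I_C ≈ 7.3 mA, V_CE ≈ 10 V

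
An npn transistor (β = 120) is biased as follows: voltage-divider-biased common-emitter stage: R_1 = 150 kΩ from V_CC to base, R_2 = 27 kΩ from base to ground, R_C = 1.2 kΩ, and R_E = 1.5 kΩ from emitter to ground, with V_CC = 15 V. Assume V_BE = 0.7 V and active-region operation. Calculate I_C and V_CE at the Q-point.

I_C ≈ 0.93 mA, V_CE ≈ 12 V

Thevenize the base divider: V_Th = V_CC·R_2/(R_1+R_2) = 15×27/177 = 2.29 V, R_Th = R_1‖R_2 = 22.9 kΩ.
Base-emitter loop: V_Th = I_B·R_Th + V_BE + (β+1)I_B·R_E, so I_B = (2.29 − 0.7) / (22.9 + 121×1.5) = 0.00777 mA.
I_C = β·I_B = 120×0.00777 = 0.932 mA, and I_E = (β+1)I_B = 0.94 mA.
V_CE = V_CC − I_C·R_C − I_E·R_E = 15 − 0.932×1.2 − 0.94×1.5 = 12.5 V.
V_CE = 12.5 V > 0.2 V confirms active-region operation.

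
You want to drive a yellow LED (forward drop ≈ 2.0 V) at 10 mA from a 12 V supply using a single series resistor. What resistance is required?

R ≈ 1 kΩ

The resistor drops V_S − V_D = 12 − 2.0 = 10 V at 10 mA.
R = 10 V / 10 mA = 1 kΩ.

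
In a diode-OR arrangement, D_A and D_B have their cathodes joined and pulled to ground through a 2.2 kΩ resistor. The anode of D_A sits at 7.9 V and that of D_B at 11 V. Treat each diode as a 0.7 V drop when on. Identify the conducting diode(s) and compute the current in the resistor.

Assume both conduct. Then node N would need to be at both 7.9−0.7 = 7.2 V and 11−0.7 = 10.3 V, which is impossible.
Assume only D_B conducts: V_N = 11 − 0.7 = 10.3 V, so I_R = 10.3/2.2 = 4.68 mA.
Check D_A: its anode-to-cathode voltage is 7.9 − 10.3 = -2.4 V < 0.7 V, so it is off. The assumption is consistent.

Only D_B conducts; I_R ≈ 4.7 mA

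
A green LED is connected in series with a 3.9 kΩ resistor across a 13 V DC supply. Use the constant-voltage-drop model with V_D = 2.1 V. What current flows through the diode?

KVL around the loop: 13 = V_D + I·R = 2.1 + I × 3.9 kΩ.
So I = (13 − 2.1) / 3.9 kΩ = 10.9 / 3.9 = 2.79 mA.

I ≈ 2.8 mA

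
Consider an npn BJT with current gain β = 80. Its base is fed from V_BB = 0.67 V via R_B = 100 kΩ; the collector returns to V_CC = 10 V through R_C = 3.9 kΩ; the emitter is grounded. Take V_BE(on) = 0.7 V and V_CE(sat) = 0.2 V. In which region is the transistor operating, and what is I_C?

cutoff; I_C ≈ 0

V_BB = 0.67 V ≤ V_BE(on) = 0.7 V, so the base-emitter junction is not forward biased.
The transistor is in cutoff: I_B = I_C = 0.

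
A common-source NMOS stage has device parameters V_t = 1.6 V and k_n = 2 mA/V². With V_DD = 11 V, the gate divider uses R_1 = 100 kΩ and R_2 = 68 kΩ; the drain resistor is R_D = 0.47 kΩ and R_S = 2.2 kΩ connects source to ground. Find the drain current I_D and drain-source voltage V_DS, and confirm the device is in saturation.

I_D ≈ 0.87 mA, V_DS ≈ 8.7 V

V_G = V_DD·R_2/(R_1+R_2) = 11×68/168 = 4.45 V.
Assume saturation: I_D = (k_n/2)(V_GS − V_t)² with V_GS = V_G − I_D·R_S = 4.45 − 2.2·I_D.
Substituting gives 4.84·I_D² − 13.6·I_D + 8.14 = 0, with roots I_D = 0.872 or 1.93 mA.
The root I_D = 1.93 mA gives V_GS = 0.212 V ≤ V_t, so take I_D = 0.872 mA.
Then V_GS = 2.53 V and V_DS = V_DD − I_D(R_D+R_S) = 11 − 0.872×2.67 = 8.67 V.
Saturation requires V_DS ≥ V_GS − V_t = 0.934 V; 8.67 ≥ 0.934 ✓.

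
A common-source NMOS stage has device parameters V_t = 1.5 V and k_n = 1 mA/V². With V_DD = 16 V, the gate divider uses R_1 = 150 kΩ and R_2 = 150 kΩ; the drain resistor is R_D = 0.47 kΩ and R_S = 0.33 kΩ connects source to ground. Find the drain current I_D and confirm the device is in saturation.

V_G = V_DD·R_2/(R_1+R_2) = 16×150/300 = 8 V.
Assume saturation: I_D = (k_n/2)(V_GS − V_t)² with V_GS = V_G − I_D·R_S = 8 − 0.33·I_D.
Substituting gives 0.0545·I_D² − 3.15·I_D + 21.1 = 0, with roots I_D = 7.76 or 50 mA.
The root I_D = 50 mA gives V_GS = -8.5 V ≤ V_t, so take I_D = 7.76 mA.
Then V_GS = 5.44 V and V_DS = V_DD − I_D(R_D+R_S) = 16 − 7.76×0.8 = 9.79 V.
Saturation requires V_DS ≥ V_GS − V_t = 3.94 V; 9.79 ≥ 3.94 ✓.

I_D ≈ 7.8 mA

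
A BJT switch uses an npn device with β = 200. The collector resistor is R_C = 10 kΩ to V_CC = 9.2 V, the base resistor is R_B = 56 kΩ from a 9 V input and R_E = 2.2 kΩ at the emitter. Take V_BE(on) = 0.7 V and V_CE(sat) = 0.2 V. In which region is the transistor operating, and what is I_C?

saturation; I_C ≈ 0.72 mA

Assume active: I_B = (9 − 0.7)/(56 + 201×2.2) = 0.0167 mA, I_C = β·I_B = 3.33 mA.
Then V_CE = 9.2 − 3.33×10 − 3.35×2.2 = -31.5 V < 0.2 V — the active assumption fails.
Re-solve with V_CE = 0.2 V. KCL at the emitter: V_E/R_E = (V_BB−0.7−V_E)/R_B + (V_CC−0.2−V_E)/R_C, giving V_E = 1.83 V.
I_C = (V_CC − 0.2 − V_E)/R_C = (9 − 1.83)/10 = 0.717 mA.
Check: I_B = (8.3 − 1.83)/56 = 0.116 mA, and β·I_B = 23.1 mA > I_C, confirming saturation.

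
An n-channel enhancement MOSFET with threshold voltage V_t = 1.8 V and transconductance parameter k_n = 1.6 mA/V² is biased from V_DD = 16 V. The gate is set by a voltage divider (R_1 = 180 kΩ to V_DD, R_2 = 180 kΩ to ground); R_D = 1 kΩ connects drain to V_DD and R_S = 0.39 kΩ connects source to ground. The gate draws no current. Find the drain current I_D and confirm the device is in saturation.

I_D ≈ 7.9 mA

V_G = V_DD·R_2/(R_1+R_2) = 16×180/360 = 8 V.
Assume saturation: I_D = (k_n/2)(V_GS − V_t)² with V_GS = V_G − I_D·R_S = 8 − 0.39·I_D.
Substituting gives 0.122·I_D² − 4.87·I_D + 30.8 = 0, with roots I_D = 7.86 or 32.2 mA.
The root I_D = 32.2 mA gives V_GS = -4.54 V ≤ V_t, so take I_D = 7.86 mA.
Then V_GS = 4.93 V and V_DS = V_DD − I_D(R_D+R_S) = 16 − 7.86×1.39 = 5.07 V.
Saturation requires V_DS ≥ V_GS − V_t = 3.13 V; 5.07 ≥ 3.13 ✓.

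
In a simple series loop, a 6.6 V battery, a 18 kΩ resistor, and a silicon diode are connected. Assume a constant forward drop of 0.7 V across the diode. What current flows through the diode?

I ≈ 0.33 mA

KVL around the loop: 6.6 = V_D + I·R = 0.7 + I × 18 kΩ.
So I = (6.6 − 0.7) / 18 kΩ = 5.9 / 18 = 0.328 mA.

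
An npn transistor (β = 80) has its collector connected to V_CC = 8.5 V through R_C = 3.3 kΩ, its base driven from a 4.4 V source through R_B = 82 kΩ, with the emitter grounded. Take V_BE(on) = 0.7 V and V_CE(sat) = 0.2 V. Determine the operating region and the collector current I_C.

saturation; I_C ≈ 2.5 mA

Assume active: I_B = (4.4 − 0.7)/82 = 0.0451 mA, giving I_C = β·I_B = 3.61 mA.
But then V_CE = 8.5 − 3.61×3.3 = -3.41 V < V_CE(sat) = 0.2 V — impossible in the active region.
So the transistor is saturated. With V_CE = 0.2 V, I_C = (V_CC − 0.2)/R_C = 8.3/3.3 = 2.52 mA.
Check: β·I_B = 3.61 mA > I_C = 2.52 mA, confirming saturation.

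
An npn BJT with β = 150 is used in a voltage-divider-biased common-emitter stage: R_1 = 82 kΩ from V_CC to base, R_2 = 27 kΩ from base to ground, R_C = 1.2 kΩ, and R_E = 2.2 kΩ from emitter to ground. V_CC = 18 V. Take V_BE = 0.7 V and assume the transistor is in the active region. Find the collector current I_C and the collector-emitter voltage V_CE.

Thevenize the base divider: V_Th = V_CC·R_2/(R_1+R_2) = 18×27/109 = 4.46 V, R_Th = R_1‖R_2 = 20.3 kΩ.
Base-emitter loop: V_Th = I_B·R_Th + V_BE + (β+1)I_B·R_E, so I_B = (4.46 − 0.7) / (20.3 + 151×2.2) = 0.0107 mA.
I_C = β·I_B = 150×0.0107 = 1.6 mA, and I_E = (β+1)I_B = 1.61 mA.
V_CE = V_CC − I_C·R_C − I_E·R_E = 18 − 1.6×1.2 − 1.61×2.2 = 12.5 V.
V_CE = 12.5 V > 0.2 V confirms active-region operation.

I_C ≈ 1.6 mA, V_CE ≈ 13 V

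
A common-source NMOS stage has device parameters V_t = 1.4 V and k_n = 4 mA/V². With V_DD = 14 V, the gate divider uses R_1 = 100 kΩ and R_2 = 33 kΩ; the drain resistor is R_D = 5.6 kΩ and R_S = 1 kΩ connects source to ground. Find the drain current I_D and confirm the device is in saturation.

I_D ≈ 1.3 mA

V_G = V_DD·R_2/(R_1+R_2) = 14×33/133 = 3.47 V.
Assume saturation: I_D = (k_n/2)(V_GS − V_t)² with V_GS = V_G − I_D·R_S = 3.47 − 1·I_D.
Substituting gives 2·I_D² − 9.29·I_D + 8.6 = 0, with roots I_D = 1.28 or 3.37 mA.
The root I_D = 3.37 mA gives V_GS = 0.102 V ≤ V_t, so take I_D = 1.28 mA.
Then V_GS = 2.2 V and V_DS = V_DD − I_D(R_D+R_S) = 14 − 1.28×6.6 = 5.58 V.
Saturation requires V_DS ≥ V_GS − V_t = 0.798 V; 5.58 ≥ 0.798 ✓.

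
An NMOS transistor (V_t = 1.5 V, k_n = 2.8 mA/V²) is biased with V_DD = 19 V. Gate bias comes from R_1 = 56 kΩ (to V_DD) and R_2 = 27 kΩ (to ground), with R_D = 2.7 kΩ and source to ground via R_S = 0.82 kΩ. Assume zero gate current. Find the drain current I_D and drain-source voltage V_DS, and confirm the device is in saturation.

I_D ≈ 3.7 mA, V_DS ≈ 5.9 V

V_G = V_DD·R_2/(R_1+R_2) = 19×27/83 = 6.18 V.
Assume saturation: I_D = (k_n/2)(V_GS − V_t)² with V_GS = V_G − I_D·R_S = 6.18 − 0.82·I_D.
Substituting gives 0.941·I_D² − 11.7·I_D + 30.7 = 0, with roots I_D = 3.72 or 8.76 mA.
The root I_D = 8.76 mA gives V_GS = -1 V ≤ V_t, so take I_D = 3.72 mA.
Then V_GS = 3.13 V and V_DS = V_DD − I_D(R_D+R_S) = 19 − 3.72×3.52 = 5.9 V.
Saturation requires V_DS ≥ V_GS − V_t = 1.63 V; 5.9 ≥ 1.63 ✓.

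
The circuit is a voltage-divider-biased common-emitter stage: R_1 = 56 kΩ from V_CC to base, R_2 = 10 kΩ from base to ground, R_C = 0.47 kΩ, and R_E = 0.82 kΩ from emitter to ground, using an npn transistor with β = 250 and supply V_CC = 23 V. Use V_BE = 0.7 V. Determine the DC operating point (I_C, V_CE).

Thevenize the base divider: V_Th = V_CC·R_2/(R_1+R_2) = 23×10/66 = 3.48 V, R_Th = R_1‖R_2 = 8.48 kΩ.
Base-emitter loop: V_Th = I_B·R_Th + V_BE + (β+1)I_B·R_E, so I_B = (3.48 − 0.7) / (8.48 + 251×0.82) = 0.013 mA.
I_C = β·I_B = 250×0.013 = 3.25 mA, and I_E = (β+1)I_B = 3.26 mA.
V_CE = V_CC − I_C·R_C − I_E·R_E = 23 − 3.25×0.47 − 3.26×0.82 = 18.8 V.
V_CE = 18.8 V > 0.2 V confirms active-region operation.

I_C ≈ 3.2 mA, V_CE ≈ 19 V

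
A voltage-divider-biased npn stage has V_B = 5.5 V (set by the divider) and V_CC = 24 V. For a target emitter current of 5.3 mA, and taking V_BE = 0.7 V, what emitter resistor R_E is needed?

R_E ≈ 0.91 kΩ

V_E = V_B − V_BE = 5.5 − 0.7 = 4.8 V.
R_E = V_E / I_E = 4.8 / 5.3 = 0.906 kΩ.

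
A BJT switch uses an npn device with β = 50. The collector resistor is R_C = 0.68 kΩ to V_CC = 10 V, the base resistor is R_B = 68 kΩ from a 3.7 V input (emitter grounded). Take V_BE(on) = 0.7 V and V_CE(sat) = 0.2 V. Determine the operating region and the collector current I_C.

Assume active. Base-emitter loop: I_B = (V_BB − V_BE)/R_B = (3.7 − 0.7)/68 = 0.0441 mA.
I_C = β·I_B = 50×0.0441 = 2.21 mA.
V_CE = V_CC − I_C·R_C = 10 − 2.21×0.68 = 8.5 V > V_CE(sat), so the active-region assumption holds.

active; I_C ≈ 2.2 mA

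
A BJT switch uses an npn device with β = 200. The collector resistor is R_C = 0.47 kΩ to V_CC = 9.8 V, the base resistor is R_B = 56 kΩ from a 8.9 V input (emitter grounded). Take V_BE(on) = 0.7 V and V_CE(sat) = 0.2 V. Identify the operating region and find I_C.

Assume active: I_B = (8.9 − 0.7)/56 = 0.146 mA, giving I_C = β·I_B = 29.3 mA.
But then V_CE = 9.8 − 29.3×0.47 = -3.96 V < V_CE(sat) = 0.2 V — impossible in the active region.
So the transistor is saturated. With V_CE = 0.2 V, I_C = (V_CC − 0.2)/R_C = 9.6/0.47 = 20.4 mA.
Check: β·I_B = 29.3 mA > I_C = 20.4 mA, confirming saturation.

saturation; I_C ≈ 20 mA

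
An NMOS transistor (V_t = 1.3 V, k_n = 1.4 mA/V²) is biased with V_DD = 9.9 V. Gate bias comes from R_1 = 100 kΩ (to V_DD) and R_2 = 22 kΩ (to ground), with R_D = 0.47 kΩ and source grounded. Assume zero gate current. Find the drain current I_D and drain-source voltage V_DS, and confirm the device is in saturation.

V_G = V_DD·R_2/(R_1+R_2) = 9.9×22/122 = 1.79 V. With the source grounded, V_GS = V_G = 1.79 V.
Assume saturation: I_D = (k_n/2)(V_GS − V_t)² = (1.4/2)×(1.79 − 1.3)² = 0.7×0.485² = 0.165 mA.
V_DS = V_DD − I_D·R_D = 9.9 − 0.165×0.47 = 9.82 V.
Saturation requires V_DS ≥ V_GS − V_t = 0.485 V; 9.82 ≥ 0.485 ✓.

I_D ≈ 0.16 mA, V_DS ≈ 9.8 V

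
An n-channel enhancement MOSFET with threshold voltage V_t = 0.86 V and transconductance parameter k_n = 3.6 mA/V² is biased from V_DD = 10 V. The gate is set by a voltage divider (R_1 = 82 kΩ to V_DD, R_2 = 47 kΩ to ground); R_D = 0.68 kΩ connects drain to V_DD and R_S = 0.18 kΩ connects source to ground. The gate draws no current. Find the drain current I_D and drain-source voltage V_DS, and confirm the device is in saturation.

V_G = V_DD·R_2/(R_1+R_2) = 10×47/129 = 3.64 V.
Assume saturation: I_D = (k_n/2)(V_GS − V_t)² with V_GS = V_G − I_D·R_S = 3.64 − 0.18·I_D.
Substituting gives 0.0583·I_D² − 2.8·I_D + 13.9 = 0, with roots I_D = 5.63 or 42.4 mA.
The root I_D = 42.4 mA gives V_GS = -4 V ≤ V_t, so take I_D = 5.63 mA.
Then V_GS = 2.63 V and V_DS = V_DD − I_D(R_D+R_S) = 10 − 5.63×0.86 = 5.15 V.
Saturation requires V_DS ≥ V_GS − V_t = 1.77 V; 5.15 ≥ 1.77 ✓.

I_D ≈ 5.6 mA, V_DS ≈ 5.2 V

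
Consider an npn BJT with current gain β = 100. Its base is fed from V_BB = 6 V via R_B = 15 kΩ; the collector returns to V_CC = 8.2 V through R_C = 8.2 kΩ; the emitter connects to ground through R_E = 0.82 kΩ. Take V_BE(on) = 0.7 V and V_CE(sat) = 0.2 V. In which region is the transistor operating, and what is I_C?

saturation; I_C ≈ 0.86 mA

Assume active: I_B = (6 − 0.7)/(15 + 101×0.82) = 0.0542 mA, I_C = β·I_B = 5.42 mA.
Then V_CE = 8.2 − 5.42×8.2 − 5.47×0.82 = -40.7 V < 0.2 V — the active assumption fails.
Re-solve with V_CE = 0.2 V. KCL at the emitter: V_E/R_E = (V_BB−0.7−V_E)/R_B + (V_CC−0.2−V_E)/R_C, giving V_E = 0.944 V.
I_C = (V_CC − 0.2 − V_E)/R_C = (8 − 0.944)/8.2 = 0.861 mA.
Check: I_B = (5.3 − 0.944)/15 = 0.29 mA, and β·I_B = 29 mA > I_C, confirming saturation.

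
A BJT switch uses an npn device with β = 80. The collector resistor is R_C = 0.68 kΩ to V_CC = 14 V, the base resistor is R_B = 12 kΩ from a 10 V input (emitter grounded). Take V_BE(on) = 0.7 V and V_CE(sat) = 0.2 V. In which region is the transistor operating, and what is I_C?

Assume active: I_B = (10 − 0.7)/12 = 0.775 mA, giving I_C = β·I_B = 62 mA.
But then V_CE = 14 − 62×0.68 = -28.2 V < V_CE(sat) = 0.2 V — impossible in the active region.
So the transistor is saturated. With V_CE = 0.2 V, I_C = (V_CC − 0.2)/R_C = 13.8/0.68 = 20.3 mA.
Check: β·I_B = 62 mA > I_C = 20.3 mA, confirming saturation.

saturation; I_C ≈ 20 mA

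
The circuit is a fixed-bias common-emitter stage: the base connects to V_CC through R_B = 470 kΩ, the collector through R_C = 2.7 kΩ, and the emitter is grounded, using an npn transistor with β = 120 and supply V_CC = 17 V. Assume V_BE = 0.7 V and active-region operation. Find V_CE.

Base loop: V_CC = I_B·R_B + V_BE, so I_B = (17 − 0.7)/470 kΩ = 0.0347 mA.
In the active region I_C = β·I_B = 120 × 0.0347 = 4.16 mA.
Collector loop: V_CE = V_CC − I_C·R_C = 17 − 4.16×2.7 = 5.76 V.
Since V_CE = 5.76 V > V_CE(sat) ≈ 0.2 V, the transistor is in the active region as assumed.

V_CE ≈ 5.8 V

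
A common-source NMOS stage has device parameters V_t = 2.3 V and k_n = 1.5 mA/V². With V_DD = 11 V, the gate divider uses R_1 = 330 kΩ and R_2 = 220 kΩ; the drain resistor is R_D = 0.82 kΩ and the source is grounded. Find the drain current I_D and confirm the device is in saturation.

V_G = V_DD·R_2/(R_1+R_2) = 11×220/550 = 4.4 V. With the source grounded, V_GS = V_G = 4.4 V.
Assume saturation: I_D = (k_n/2)(V_GS − V_t)² = (1.5/2)×(4.4 − 2.3)² = 0.75×2.1² = 3.31 mA.
V_DS = V_DD − I_D·R_D = 11 − 3.31×0.82 = 8.29 V.
Saturation requires V_DS ≥ V_GS − V_t = 2.1 V; 8.29 ≥ 2.1 ✓.

I_D ≈ 3.3 mA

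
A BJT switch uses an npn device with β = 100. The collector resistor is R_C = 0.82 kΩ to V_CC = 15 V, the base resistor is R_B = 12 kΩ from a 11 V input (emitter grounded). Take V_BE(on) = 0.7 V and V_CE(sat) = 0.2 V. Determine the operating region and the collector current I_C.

Assume active: I_B = (11 − 0.7)/12 = 0.858 mA, giving I_C = β·I_B = 85.8 mA.
But then V_CE = 15 − 85.8×0.82 = -55.4 V < V_CE(sat) = 0.2 V — impossible in the active region.
So the transistor is saturated. With V_CE = 0.2 V, I_C = (V_CC − 0.2)/R_C = 14.8/0.82 = 18 mA.
Check: β·I_B = 85.8 mA > I_C = 18 mA, confirming saturation.

saturation; I_C ≈ 18 mA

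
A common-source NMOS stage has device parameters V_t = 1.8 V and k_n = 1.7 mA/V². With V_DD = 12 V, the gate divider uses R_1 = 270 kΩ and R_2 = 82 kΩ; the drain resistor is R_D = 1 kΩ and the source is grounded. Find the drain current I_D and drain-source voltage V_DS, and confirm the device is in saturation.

I_D ≈ 0.84 mA, V_DS ≈ 11 V

V_G = V_DD·R_2/(R_1+R_2) = 12×82/352 = 2.8 V. With the source grounded, V_GS = V_G = 2.8 V.
Assume saturation: I_D = (k_n/2)(V_GS − V_t)² = (1.7/2)×(2.8 − 1.8)² = 0.85×0.995² = 0.842 mA.
V_DS = V_DD − I_D·R_D = 12 − 0.842×1 = 11.2 V.
Saturation requires V_DS ≥ V_GS − V_t = 0.995 V; 11.2 ≥ 0.995 ✓.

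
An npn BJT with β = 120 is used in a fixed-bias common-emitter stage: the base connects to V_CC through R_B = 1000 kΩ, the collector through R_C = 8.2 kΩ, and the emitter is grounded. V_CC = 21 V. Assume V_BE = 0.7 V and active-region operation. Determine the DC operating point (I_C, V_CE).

I_C ≈ 2.4 mA, V_CE ≈ 1 V

Base loop: V_CC = I_B·R_B + V_BE, so I_B = (21 − 0.7)/1000 kΩ = 0.0203 mA.
In the active region I_C = β·I_B = 120 × 0.0203 = 2.44 mA.
Collector loop: V_CE = V_CC − I_C·R_C = 21 − 2.44×8.2 = 1.02 V.
Since V_CE = 1.02 V > V_CE(sat) ≈ 0.2 V, the transistor is in the active region as assumed.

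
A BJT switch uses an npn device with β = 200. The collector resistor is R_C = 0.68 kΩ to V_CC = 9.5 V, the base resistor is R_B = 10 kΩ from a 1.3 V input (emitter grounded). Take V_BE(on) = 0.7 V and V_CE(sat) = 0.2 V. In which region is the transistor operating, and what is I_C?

Assume active. Base-emitter loop: I_B = (V_BB − V_BE)/R_B = (1.3 − 0.7)/10 = 0.06 mA.
I_C = β·I_B = 200×0.06 = 12 mA.
V_CE = V_CC − I_C·R_C = 9.5 − 12×0.68 = 1.34 V > V_CE(sat), so the active-region assumption holds.

active; I_C ≈ 12 mA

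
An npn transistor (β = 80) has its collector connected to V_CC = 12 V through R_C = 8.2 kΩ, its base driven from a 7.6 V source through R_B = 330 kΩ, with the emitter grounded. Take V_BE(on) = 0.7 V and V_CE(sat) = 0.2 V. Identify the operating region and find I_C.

Assume active: I_B = (7.6 − 0.7)/330 = 0.0209 mA, giving I_C = β·I_B = 1.67 mA.
But then V_CE = 12 − 1.67×8.2 = -1.72 V < V_CE(sat) = 0.2 V — impossible in the active region.
So the transistor is saturated. With V_CE = 0.2 V, I_C = (V_CC − 0.2)/R_C = 11.8/8.2 = 1.44 mA.
Check: β·I_B = 1.67 mA > I_C = 1.44 mA, confirming saturation.

saturation; I_C ≈ 1.4 mA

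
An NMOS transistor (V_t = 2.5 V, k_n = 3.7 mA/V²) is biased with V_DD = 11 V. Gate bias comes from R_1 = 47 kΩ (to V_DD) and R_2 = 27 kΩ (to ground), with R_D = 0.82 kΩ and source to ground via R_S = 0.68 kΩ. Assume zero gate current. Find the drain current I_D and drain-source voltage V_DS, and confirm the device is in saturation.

V_G = V_DD·R_2/(R_1+R_2) = 11×27/74 = 4.01 V.
Assume saturation: I_D = (k_n/2)(V_GS − V_t)² with V_GS = V_G − I_D·R_S = 4.01 − 0.68·I_D.
Substituting gives 0.855·I_D² − 4.81·I_D + 4.24 = 0, with roots I_D = 1.09 or 4.53 mA.
The root I_D = 4.53 mA gives V_GS = 0.936 V ≤ V_t, so take I_D = 1.09 mA.
Then V_GS = 3.27 V and V_DS = V_DD − I_D(R_D+R_S) = 11 − 1.09×1.5 = 9.36 V.
Saturation requires V_DS ≥ V_GS − V_t = 0.769 V; 9.36 ≥ 0.769 ✓.

I_D ≈ 1.1 mA, V_DS ≈ 9.4 V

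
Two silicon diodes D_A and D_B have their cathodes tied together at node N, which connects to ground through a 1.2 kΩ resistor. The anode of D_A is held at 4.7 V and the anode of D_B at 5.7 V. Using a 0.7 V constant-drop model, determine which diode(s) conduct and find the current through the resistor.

Assume both conduct. Then node N would need to be at both 4.7−0.7 = 4 V and 5.7−0.7 = 5 V, which is impossible.
Assume only D_B conducts: V_N = 5.7 − 0.7 = 5 V, so I_R = 5/1.2 = 4.17 mA.
Check D_A: its anode-to-cathode voltage is 4.7 − 5 = -0.3 V < 0.7 V, so it is off. The assumption is consistent.

Only D_B conducts; I_R ≈ 4.2 mA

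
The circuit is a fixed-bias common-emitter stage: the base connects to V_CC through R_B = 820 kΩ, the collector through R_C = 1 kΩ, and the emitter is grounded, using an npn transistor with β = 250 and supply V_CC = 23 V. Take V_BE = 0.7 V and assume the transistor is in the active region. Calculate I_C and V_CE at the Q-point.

Base loop: V_CC = I_B·R_B + V_BE, so I_B = (23 − 0.7)/820 kΩ = 0.0272 mA.
In the active region I_C = β·I_B = 250 × 0.0272 = 6.8 mA.
Collector loop: V_CE = V_CC − I_C·R_C = 23 − 6.8×1 = 16.2 V.
Since V_CE = 16.2 V > V_CE(sat) ≈ 0.2 V, the transistor is in the active region as assumed.

I_C ≈ 6.8 mA, V_CE ≈ 16 V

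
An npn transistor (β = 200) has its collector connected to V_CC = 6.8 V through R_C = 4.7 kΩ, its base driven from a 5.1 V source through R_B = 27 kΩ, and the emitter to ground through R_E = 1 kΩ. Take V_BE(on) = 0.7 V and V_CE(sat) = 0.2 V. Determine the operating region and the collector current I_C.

Assume active: I_B = (5.1 − 0.7)/(27 + 201×1) = 0.0193 mA, I_C = β·I_B = 3.86 mA.
Then V_CE = 6.8 − 3.86×4.7 − 3.88×1 = -15.2 V < 0.2 V — the active assumption fails.
Re-solve with V_CE = 0.2 V. KCL at the emitter: V_E/R_E = (V_BB−0.7−V_E)/R_B + (V_CC−0.2−V_E)/R_C, giving V_E = 1.25 V.
I_C = (V_CC − 0.2 − V_E)/R_C = (6.6 − 1.25)/4.7 = 1.14 mA.
Check: I_B = (4.4 − 1.25)/27 = 0.117 mA, and β·I_B = 23.3 mA > I_C, confirming saturation.

saturation; I_C ≈ 1.1 mA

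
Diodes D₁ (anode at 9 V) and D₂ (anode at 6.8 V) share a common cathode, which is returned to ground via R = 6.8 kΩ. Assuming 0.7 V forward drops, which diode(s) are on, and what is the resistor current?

Only D₁ conducts; I_R ≈ 1.2 mA

Assume both conduct. Then node N would need to be at both 9−0.7 = 8.3 V and 6.8−0.7 = 6.1 V, which is impossible.
Assume only D₁ conducts: V_N = 9 − 0.7 = 8.3 V, so I_R = 8.3/6.8 = 1.22 mA.
Check D₂: its anode-to-cathode voltage is 6.8 − 8.3 = -1.5 V < 0.7 V, so it is off. The assumption is consistent.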